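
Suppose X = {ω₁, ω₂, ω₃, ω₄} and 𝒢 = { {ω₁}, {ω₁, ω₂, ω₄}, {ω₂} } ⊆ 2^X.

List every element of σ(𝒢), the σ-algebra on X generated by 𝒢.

|σ(𝒢)| = 16.  σ(𝒢) = { ∅, {ω₁}, {ω₂}, {ω₃}, {ω₄}, {ω₁, ω₂}, {ω₁, ω₃}, {ω₁, ω₄}, {ω₂, ω₃}, {ω₂, ω₄}, {ω₃, ω₄}, {ω₁, ω₂, ω₃}, {ω₁, ω₂, ω₄}, {ω₁, ω₃, ω₄}, {ω₂, ω₃, ω₄}, X }

Derivation:
Initial family (5 sets): { ∅, {ω₁}, {ω₂}, {ω₁, ω₂, ω₄}, X }.
Pass 1: 4 new —
  {ω₃}  = ᶜ of {ω₁, ω₂, ω₄}
  {ω₁, ω₂}  = {ω₂} ∪ {ω₁}
  {ω₁, ω₃, ω₄}  = ᶜ of {ω₂}
  {ω₂, ω₃, ω₄}  = ᶜ of {ω₁}
  (now 9)
Pass 2. New:
  {ω₁, ω₃}  = {ω₃} ∪ {ω₁}
  {ω₂, ω₃}  = {ω₂} ∪ {ω₃}
  {ω₃, ω₄}  = ᶜ of {ω₁, ω₂}
  {ω₁, ω₂, ω₃}  = {ω₁, ω₂} ∪ {ω₃}
  (now 13)
Pass 3: 3 new —
  {ω₄}  = ᶜ of {ω₁, ω₂, ω₃}
  {ω₁, ω₄}  = ᶜ of {ω₂, ω₃}
  {ω₂, ω₄}  = ᶜ of {ω₁, ω₃}
  (now 16)
Pass 4: stable.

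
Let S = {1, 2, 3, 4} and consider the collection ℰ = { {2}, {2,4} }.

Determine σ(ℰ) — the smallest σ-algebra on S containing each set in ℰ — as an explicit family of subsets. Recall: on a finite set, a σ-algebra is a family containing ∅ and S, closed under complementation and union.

Begin from { {}, {2}, {2,4}, S } (that is, ℰ plus ∅ and S).
Iteration 1 adds 2:
  {1,3}  = {2,4}ᶜ
  {1,3,4}  = {2}ᶜ
  |family| = 6
Iteration 2: 1 new —
  {1,2,3}  = {1,3} ∪ {2}
  |family| = 7
Iteration 3: 1 new —
  {4}  = {1,2,3}ᶜ
  |family| = 8
Iteration 4: closed — nothing new.

|σ(ℰ)| = 8.  σ(ℰ) = { {}, {2}, {4}, {1,3}, {2,4}, {1,2,3}, {1,3,4}, S }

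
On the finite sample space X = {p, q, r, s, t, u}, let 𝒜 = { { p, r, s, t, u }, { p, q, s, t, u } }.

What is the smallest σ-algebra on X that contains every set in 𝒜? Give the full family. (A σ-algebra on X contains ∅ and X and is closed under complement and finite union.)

Take S₀ = 𝒜 ∪ {∅, X} = { ∅, { p, q, s, t, u }, { p, r, s, t, u }, X }.
Iteration 1: 2 new —
  { q }  = { p, r, s, t, u }ᶜ
  { r }  = { p, q, s, t, u }ᶜ
Iteration 2 adds 1:
  { q, r }  = { r } ∪ { q }
Iteration 3 (1 new):
  { p, s, t, u }  = { q, r }ᶜ
Iteration 4 adds nothing — fixpoint reached.

Therefore σ(𝒜) = { ∅, { q }, { r }, { q, r }, { p, s, t, u }, { p, q, s, t, u }, { p, r, s, t, u }, X } (|σ(𝒜)| = 8).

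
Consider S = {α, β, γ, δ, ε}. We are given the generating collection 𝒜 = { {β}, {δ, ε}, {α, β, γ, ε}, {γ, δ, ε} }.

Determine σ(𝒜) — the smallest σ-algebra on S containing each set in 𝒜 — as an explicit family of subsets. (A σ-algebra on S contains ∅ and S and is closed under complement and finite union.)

Seed the family with 𝒜 together with ∅ and S: { {}, {β}, {δ, ε}, {γ, δ, ε}, {α, β, γ, ε}, S }.
Step 1: +6 →
  {δ}  = S∖{α, β, γ, ε}
  {α, β}  = S∖{γ, δ, ε}
  {α, β, γ}  = S∖{δ, ε}
  {β, δ, ε}  = {δ, ε} ∪ {β}
  {α, γ, δ, ε}  = S∖{β}
  {β, γ, δ, ε}  = {γ, δ, ε} ∪ {β}
  |family| = 12
Step 2 adds 6:
  {α}  = S∖{β, γ, δ, ε}
  {α, γ}  = S∖{β, δ, ε}
  {β, δ}  = {β} ∪ {δ}
  {α, β, δ}  = {α, β} ∪ {δ}
  {α, β, γ, δ}  = {α, β, γ} ∪ {δ}
  {α, β, δ, ε}  = {α, β} ∪ {δ, ε}
  |family| = 18
Step 3 adds 7:
  {γ}  = S∖{α, β, δ, ε}
  {ε}  = S∖{α, β, γ, δ}
  {α, δ}  = {δ} ∪ {α}
  {γ, ε}  = S∖{α, β, δ}
  {α, γ, δ}  = {α, γ} ∪ {δ}
  {α, γ, ε}  = S∖{β, δ}
  {α, δ, ε}  = {δ, ε} ∪ {α}
  |family| = 25
Step 4: +7 →
  {α, ε}  = {ε} ∪ {α}
  {β, γ}  = S∖{α, δ, ε}
  {β, ε}  = S∖{α, γ, δ}
  {γ, δ}  = {γ} ∪ {δ}
  {α, β, ε}  = {α, β} ∪ {ε}
  {β, γ, δ}  = {γ} ∪ {β, δ}
  {β, γ, ε}  = S∖{α, δ}
  |family| = 32
Step 5: stable.

Hence σ(𝒜) has 32 members: { {}, {α}, {β}, {γ}, {δ}, {ε}, {α, β}, {α, γ}, {α, δ}, {α, ε}, {β, γ}, {β, δ}, {β, ε}, {γ, δ}, {γ, ε}, {δ, ε}, {α, β, γ}, {α, β, δ}, {α, β, ε}, {α, γ, δ}, {α, γ, ε}, {α, δ, ε}, {β, γ, δ}, {β, γ, ε}, {β, δ, ε}, {γ, δ, ε}, {α, β, γ, δ}, {α, β, γ, ε}, {α, β, δ, ε}, {α, γ, δ, ε}, {β, γ, δ, ε}, S }.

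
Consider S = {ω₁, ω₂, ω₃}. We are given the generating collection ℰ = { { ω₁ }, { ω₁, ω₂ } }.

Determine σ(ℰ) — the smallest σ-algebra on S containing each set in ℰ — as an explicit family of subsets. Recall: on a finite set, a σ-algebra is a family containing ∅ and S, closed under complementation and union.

Start: ℰ ∪ {∅, S} = { {  }, { ω₁ }, { ω₁, ω₂ }, S }.
Iteration 1: 2 new —
  { ω₃ }  = ᶜ of { ω₁, ω₂ }
  { ω₂, ω₃ }  = ᶜ of { ω₁ }
  — 6 sets.
Iteration 2: +1 →
  { ω₁, ω₃ }  = { ω₃ } ∪ { ω₁ }
  — 7 sets.
Iteration 3: +1 →
  { ω₂ }  = ᶜ of { ω₁, ω₃ }
  — 8 sets.
Iteration 4: closed — nothing new.

Hence σ(ℰ) has 8 members: { {  }, { ω₁ }, { ω₂ }, { ω₃ }, { ω₁, ω₂ }, { ω₁, ω₃ }, { ω₂, ω₃ }, S }.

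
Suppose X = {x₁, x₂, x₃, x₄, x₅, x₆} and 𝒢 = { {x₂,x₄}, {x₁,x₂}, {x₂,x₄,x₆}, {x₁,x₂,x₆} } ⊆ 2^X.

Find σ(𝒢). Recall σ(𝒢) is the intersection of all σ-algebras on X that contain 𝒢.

σ(𝒢) = { {}, {x₁}, {x₂}, {x₄}, {x₆}, {x₁,x₂}, {x₁,x₄}, {x₁,x₆}, {x₂,x₄}, {x₂,x₆}, {x₃,x₅}, {x₄,x₆}, {x₁,x₂,x₄}, {x₁,x₂,x₆}, {x₁,x₃,x₅}, {x₁,x₄,x₆}, {x₂,x₃,x₅}, {x₂,x₄,x₆}, {x₃,x₄,x₅}, {x₃,x₅,x₆}, {x₁,x₂,x₃,x₅}, {x₁,x₂,x₄,x₆}, {x₁,x₃,x₄,x₅}, {x₁,x₃,x₅,x₆}, {x₂,x₃,x₄,x₅}, {x₂,x₃,x₅,x₆}, {x₃,x₄,x₅,x₆}, {x₁,x₂,x₃,x₄,x₅}, {x₁,x₂,x₃,x₅,x₆}, {x₁,x₃,x₄,x₅,x₆}, {x₂,x₃,x₄,x₅,x₆}, X }

Working:
Begin from { {}, {x₁,x₂}, {x₂,x₄}, {x₁,x₂,x₆}, {x₂,x₄,x₆}, X } (that is, 𝒢 plus ∅ and X).
Step 1. New:
  {x₁,x₂,x₄}  = {x₁,x₂} ∪ {x₂,x₄}
  {x₁,x₃,x₅}  = ᶜ of {x₂,x₄,x₆}
  {x₃,x₄,x₅}  = ᶜ of {x₁,x₂,x₆}
  {x₁,x₂,x₄,x₆}  = {x₂,x₄,x₆} ∪ {x₁,x₂}
  {x₁,x₃,x₅,x₆}  = ᶜ of {x₂,x₄}
  {x₃,x₄,x₅,x₆}  = ᶜ of {x₁,x₂}
  |family| = 12
Step 2. New:
  {x₃,x₅}  = ᶜ of {x₁,x₂,x₄,x₆}
  {x₃,x₅,x₆}  = ᶜ of {x₁,x₂,x₄}
  {x₁,x₂,x₃,x₅}  = {x₁,x₂} ∪ {x₁,x₃,x₅}
  {x₁,x₃,x₄,x₅}  = {x₃,x₄,x₅} ∪ {x₁,x₃,x₅}
  {x₂,x₃,x₄,x₅}  = {x₃,x₄,x₅} ∪ {x₂,x₄}
  {x₁,x₂,x₃,x₄,x₅}  = {x₃,x₄,x₅} ∪ {x₁,x₂}
  {x₁,x₂,x₃,x₅,x₆}  = {x₁,x₃,x₅,x₆} ∪ {x₁,x₂}
  {x₁,x₃,x₄,x₅,x₆}  = {x₁,x₃,x₅,x₆} ∪ {x₃,x₄,x₅}
  {x₂,x₃,x₄,x₅,x₆}  = {x₂,x₄,x₆} ∪ {x₃,x₄,x₅}
  |family| = 21
Step 3: 7 new —
  {x₁}  = ᶜ of {x₂,x₃,x₄,x₅,x₆}
  {x₂}  = ᶜ of {x₁,x₃,x₄,x₅,x₆}
  {x₄}  = ᶜ of {x₁,x₂,x₃,x₅,x₆}
  {x₆}  = ᶜ of {x₁,x₂,x₃,x₄,x₅}
  {x₁,x₆}  = ᶜ of {x₂,x₃,x₄,x₅}
  {x₂,x₆}  = ᶜ of {x₁,x₃,x₄,x₅}
  {x₄,x₆}  = ᶜ of {x₁,x₂,x₃,x₅}
  |family| = 28
Step 4 (4 new):
  {x₁,x₄}  = {x₁} ∪ {x₄}
  {x₁,x₄,x₆}  = {x₁} ∪ {x₄,x₆}
  {x₂,x₃,x₅}  = {x₂} ∪ {x₃,x₅}
  {x₂,x₃,x₅,x₆}  = {x₂} ∪ {x₃,x₅,x₆}
  |family| = 32
Step 5: no new sets; the family is a σ-algebra.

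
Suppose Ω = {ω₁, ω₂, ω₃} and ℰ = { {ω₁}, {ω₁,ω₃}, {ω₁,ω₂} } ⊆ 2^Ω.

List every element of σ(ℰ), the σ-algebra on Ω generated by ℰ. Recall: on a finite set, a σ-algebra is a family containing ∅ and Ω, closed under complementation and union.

|σ(ℰ)| = 8.  σ(ℰ) = { ∅, {ω₁}, {ω₂}, {ω₃}, {ω₁,ω₂}, {ω₁,ω₃}, {ω₂,ω₃}, Ω }

Derivation:
Take S₀ = ℰ ∪ {∅, Ω} = { ∅, {ω₁}, {ω₁,ω₂}, {ω₁,ω₃}, Ω }.
Pass 1: +3 →
  {ω₂}  = {ω₁,ω₃}ᶜ
  {ω₃}  = {ω₁,ω₂}ᶜ
  {ω₂,ω₃}  = {ω₁}ᶜ
  |family| = 8
Pass 2 adds nothing — fixpoint reached.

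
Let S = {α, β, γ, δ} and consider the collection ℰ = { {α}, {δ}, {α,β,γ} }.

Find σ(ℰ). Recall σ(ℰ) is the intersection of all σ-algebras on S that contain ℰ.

σ(ℰ) (8 sets): { ∅, {α}, {δ}, {α,δ}, {β,γ}, {α,β,γ}, {β,γ,δ}, S }

Trace:
Initial family (5 sets): { ∅, {α}, {δ}, {α,β,γ}, S }.
Round 1: +2 →
  {α,δ}  = {δ} ∪ {α}
  {β,γ,δ}  = {α}ᶜ
  — 7 sets.
Round 2 (1 new):
  {β,γ}  = {α,δ}ᶜ
  — 8 sets.
Round 3: no new sets; the family is a σ-algebra.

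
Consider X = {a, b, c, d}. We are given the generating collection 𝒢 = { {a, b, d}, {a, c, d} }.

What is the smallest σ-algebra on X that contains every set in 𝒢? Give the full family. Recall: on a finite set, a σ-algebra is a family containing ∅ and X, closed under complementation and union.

σ(𝒢) (8 sets): { {}, {b}, {c}, {a, d}, {b, c}, {a, b, d}, {a, c, d}, X }

Trace:
Seed the family with 𝒢 together with ∅ and X: { {}, {a, b, d}, {a, c, d}, X }.
Pass 1 (2 new):
  {b}  = X∖{a, c, d}
  {c}  = X∖{a, b, d}
  |family| = 6
Pass 2 adds 1:
  {b, c}  = {c} ∪ {b}
  |family| = 7
Pass 3 adds 1:
  {a, d}  = X∖{b, c}
  |family| = 8
Pass 4: stable.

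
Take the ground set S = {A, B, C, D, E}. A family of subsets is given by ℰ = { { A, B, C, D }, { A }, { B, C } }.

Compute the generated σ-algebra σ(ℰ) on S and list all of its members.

Take S₀ = ℰ ∪ {∅, S} = { {}, { A }, { B, C }, { A, B, C, D }, S }.
Iteration 1 (4 new):
  { E }  = S∖{ A, B, C, D }
  { A, B, C }  = { B, C } ∪ { A }
  { A, D, E }  = S∖{ B, C }
  { B, C, D, E }  = S∖{ A }
  — 9 sets.
Iteration 2 (4 new):
  { A, E }  = { E } ∪ { A }
  { D, E }  = S∖{ A, B, C }
  { B, C, E }  = { E } ∪ { B, C }
  { A, B, C, E }  = { A, B, C } ∪ { E }
  — 13 sets.
Iteration 3 adds 3:
  { D }  = S∖{ A, B, C, E }
  { A, D }  = S∖{ B, C, E }
  { B, C, D }  = S∖{ A, E }
  — 16 sets.
Iteration 4: no new sets; the family is a σ-algebra.

|σ(ℰ)| = 16.  σ(ℰ) = { {}, { A }, { D }, { E }, { A, D }, { A, E }, { B, C }, { D, E }, { A, B, C }, { A, D, E }, { B, C, D }, { B, C, E }, { A, B, C, D }, { A, B, C, E }, { B, C, D, E }, S }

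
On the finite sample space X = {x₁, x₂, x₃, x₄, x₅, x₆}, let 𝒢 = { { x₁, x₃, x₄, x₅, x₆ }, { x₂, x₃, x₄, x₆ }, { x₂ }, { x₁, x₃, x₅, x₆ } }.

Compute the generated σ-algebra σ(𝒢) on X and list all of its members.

|σ(𝒢)| = 16.  σ(𝒢) = { {  }, { x₂ }, { x₄ }, { x₁, x₅ }, { x₂, x₄ }, { x₃, x₆ }, { x₁, x₂, x₅ }, { x₁, x₄, x₅ }, { x₂, x₃, x₆ }, { x₃, x₄, x₆ }, { x₁, x₂, x₄, x₅ }, { x₁, x₃, x₅, x₆ }, { x₂, x₃, x₄, x₆ }, { x₁, x₂, x₃, x₅, x₆ }, { x₁, x₃, x₄, x₅, x₆ }, X }

Working:
Start: 𝒢 ∪ {∅, X} = { {  }, { x₂ }, { x₁, x₃, x₅, x₆ }, { x₂, x₃, x₄, x₆ }, { x₁, x₃, x₄, x₅, x₆ }, X }.
Step 1: +3 →
  { x₁, x₅ }  = X∖{ x₂, x₃, x₄, x₆ }
  { x₂, x₄ }  = X∖{ x₁, x₃, x₅, x₆ }
  { x₁, x₂, x₃, x₅, x₆ }  = { x₁, x₃, x₅, x₆ } ∪ { x₂ }
  (now 9)
Step 2: +3 →
  { x₄ }  = X∖{ x₁, x₂, x₃, x₅, x₆ }
  { x₁, x₂, x₅ }  = { x₂ } ∪ { x₁, x₅ }
  { x₁, x₂, x₄, x₅ }  = { x₁, x₅ } ∪ { x₂, x₄ }
  (now 12)
Step 3. New:
  { x₃, x₆ }  = X∖{ x₁, x₂, x₄, x₅ }
  { x₁, x₄, x₅ }  = { x₁, x₅ } ∪ { x₄ }
  { x₃, x₄, x₆ }  = X∖{ x₁, x₂, x₅ }
  (now 15)
Step 4. New:
  { x₂, x₃, x₆ }  = X∖{ x₁, x₄, x₅ }
  (now 16)
Step 5: closed — nothing new.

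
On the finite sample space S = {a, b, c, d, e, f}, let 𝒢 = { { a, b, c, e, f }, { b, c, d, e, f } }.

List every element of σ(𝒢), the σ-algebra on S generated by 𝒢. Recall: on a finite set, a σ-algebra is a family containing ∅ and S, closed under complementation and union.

Begin from { ∅, { a, b, c, e, f }, { b, c, d, e, f }, S } (that is, 𝒢 plus ∅ and S).
Iteration 1: 2 new —
  { a }  = { b, c, d, e, f }ᶜ
  { d }  = { a, b, c, e, f }ᶜ
  |family| = 6
Iteration 2 adds 1:
  { a, d }  = { d } ∪ { a }
  |family| = 7
Iteration 3 adds 1:
  { b, c, e, f }  = { a, d }ᶜ
  |family| = 8
Iteration 4: already closed under ᶜ and ∪.

σ(𝒢) = { ∅, { a }, { d }, { a, d }, { b, c, e, f }, { a, b, c, e, f }, { b, c, d, e, f }, S }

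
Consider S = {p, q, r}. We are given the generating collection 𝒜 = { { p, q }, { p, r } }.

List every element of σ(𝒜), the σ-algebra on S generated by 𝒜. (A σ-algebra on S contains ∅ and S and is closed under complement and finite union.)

Start: 𝒜 ∪ {∅, S} = { ∅, { p, q }, { p, r }, S }.
Iteration 1. New:
  { q }  = ᶜ of { p, r }
  { r }  = ᶜ of { p, q }
  (now 6)
Iteration 2: 1 new —
  { q, r }  = { r } ∪ { q }
  (now 7)
Iteration 3 adds 1:
  { p }  = ᶜ of { q, r }
  (now 8)
Iteration 4: stable.

Therefore σ(𝒜) = { ∅, { p }, { q }, { r }, { p, q }, { p, r }, { q, r }, S } (|σ(𝒜)| = 8).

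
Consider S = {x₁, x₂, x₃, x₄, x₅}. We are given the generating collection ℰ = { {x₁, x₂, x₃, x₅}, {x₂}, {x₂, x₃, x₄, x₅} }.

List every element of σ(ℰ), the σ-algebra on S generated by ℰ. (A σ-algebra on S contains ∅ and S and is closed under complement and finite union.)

Answer: σ(ℰ) = { {}, {x₁}, {x₂}, {x₄}, {x₁, x₂}, {x₁, x₄}, {x₂, x₄}, {x₃, x₅}, {x₁, x₂, x₄}, {x₁, x₃, x₅}, {x₂, x₃, x₅}, {x₃, x₄, x₅}, {x₁, x₂, x₃, x₅}, {x₁, x₃, x₄, x₅}, {x₂, x₃, x₄, x₅}, S }

Derivation:
Initial family (5 sets): { {}, {x₂}, {x₁, x₂, x₃, x₅}, {x₂, x₃, x₄, x₅}, S }.
Round 1 (3 new):
  {x₁}  = S∖{x₂, x₃, x₄, x₅}
  {x₄}  = S∖{x₁, x₂, x₃, x₅}
  {x₁, x₃, x₄, x₅}  = S∖{x₂}
  — 8 sets.
Round 2 (3 new):
  {x₁, x₂}  = {x₂} ∪ {x₁}
  {x₁, x₄}  = {x₄} ∪ {x₁}
  {x₂, x₄}  = {x₄} ∪ {x₂}
  — 11 sets.
Round 3 adds 4:
  {x₁, x₂, x₄}  = {x₁, x₄} ∪ {x₁, x₂}
  {x₁, x₃, x₅}  = S∖{x₂, x₄}
  {x₂, x₃, x₅}  = S∖{x₁, x₄}
  {x₃, x₄, x₅}  = S∖{x₁, x₂}
  — 15 sets.
Round 4: +1 →
  {x₃, x₅}  = S∖{x₁, x₂, x₄}
  — 16 sets.
Round 5: closed — nothing new.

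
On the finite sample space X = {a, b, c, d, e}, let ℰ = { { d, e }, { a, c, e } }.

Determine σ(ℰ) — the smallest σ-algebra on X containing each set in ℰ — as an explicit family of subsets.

Begin from { ∅, { d, e }, { a, c, e }, X } (that is, ℰ plus ∅ and X).
Round 1. New:
  { b, d }  = { a, c, e }ᶜ
  { a, b, c }  = { d, e }ᶜ
  { a, c, d, e }  = { a, c, e } ∪ { d, e }
Round 2 adds 4:
  { b }  = { a, c, d, e }ᶜ
  { b, d, e }  = { d, e } ∪ { b, d }
  { a, b, c, d }  = { a, b, c } ∪ { b, d }
  { a, b, c, e }  = { a, b, c } ∪ { a, c, e }
Round 3: 3 new —
  { d }  = { a, b, c, e }ᶜ
  { e }  = { a, b, c, d }ᶜ
  { a, c }  = { b, d, e }ᶜ
Round 4: 2 new —
  { b, e }  = { b } ∪ { e }
  { a, c, d }  = { a, c } ∪ { d }
Round 5: already closed under ᶜ and ∪.

σ(ℰ) = { ∅, { b }, { d }, { e }, { a, c }, { b, d }, { b, e }, { d, e }, { a, b, c }, { a, c, d }, { a, c, e }, { b, d, e }, { a, b, c, d }, { a, b, c, e }, { a, c, d, e }, X }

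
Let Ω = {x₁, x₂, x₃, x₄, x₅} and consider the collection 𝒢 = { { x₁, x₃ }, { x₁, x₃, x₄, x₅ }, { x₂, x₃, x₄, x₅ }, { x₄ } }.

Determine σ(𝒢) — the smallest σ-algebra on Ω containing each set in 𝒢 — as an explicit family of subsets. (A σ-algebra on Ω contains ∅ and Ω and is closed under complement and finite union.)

σ(𝒢) = { {  }, { x₁ }, { x₂ }, { x₃ }, { x₄ }, { x₅ }, { x₁, x₂ }, { x₁, x₃ }, { x₁, x₄ }, { x₁, x₅ }, { x₂, x₃ }, { x₂, x₄ }, { x₂, x₅ }, { x₃, x₄ }, { x₃, x₅ }, { x₄, x₅ }, { x₁, x₂, x₃ }, { x₁, x₂, x₄ }, { x₁, x₂, x₅ }, { x₁, x₃, x₄ }, { x₁, x₃, x₅ }, { x₁, x₄, x₅ }, { x₂, x₃, x₄ }, { x₂, x₃, x₅ }, { x₂, x₄, x₅ }, { x₃, x₄, x₅ }, { x₁, x₂, x₃, x₄ }, { x₁, x₂, x₃, x₅ }, { x₁, x₂, x₄, x₅ }, { x₁, x₃, x₄, x₅ }, { x₂, x₃, x₄, x₅ }, Ω }

Check:
Initial family (6 sets): { {  }, { x₄ }, { x₁, x₃ }, { x₁, x₃, x₄, x₅ }, { x₂, x₃, x₄, x₅ }, Ω }.
Iteration 1 (5 new):
  { x₁ }  = { x₂, x₃, x₄, x₅ }ᶜ
  { x₂ }  = { x₁, x₃, x₄, x₅ }ᶜ
  { x₁, x₃, x₄ }  = { x₁, x₃ } ∪ { x₄ }
  { x₂, x₄, x₅ }  = { x₁, x₃ }ᶜ
  { x₁, x₂, x₃, x₅ }  = { x₄ }ᶜ
  (now 11)
Iteration 2 adds 7:
  { x₁, x₂ }  = { x₂ } ∪ { x₁ }
  { x₁, x₄ }  = { x₄ } ∪ { x₁ }
  { x₂, x₄ }  = { x₂ } ∪ { x₄ }
  { x₂, x₅ }  = { x₁, x₃, x₄ }ᶜ
  { x₁, x₂, x₃ }  = { x₂ } ∪ { x₁, x₃ }
  { x₁, x₂, x₃, x₄ }  = { x₂ } ∪ { x₁, x₃, x₄ }
  { x₁, x₂, x₄, x₅ }  = { x₂, x₄, x₅ } ∪ { x₁ }
  (now 18)
Iteration 3. New:
  { x₃ }  = { x₁, x₂, x₄, x₅ }ᶜ
  { x₅ }  = { x₁, x₂, x₃, x₄ }ᶜ
  { x₄, x₅ }  = { x₁, x₂, x₃ }ᶜ
  { x₁, x₂, x₄ }  = { x₁, x₂ } ∪ { x₁, x₄ }
  { x₁, x₂, x₅ }  = { x₂, x₅ } ∪ { x₁, x₂ }
  { x₁, x₃, x₅ }  = { x₂, x₄ }ᶜ
  { x₂, x₃, x₅ }  = { x₁, x₄ }ᶜ
  { x₃, x₄, x₅ }  = { x₁, x₂ }ᶜ
  (now 26)
Iteration 4 (6 new):
  { x₁, x₅ }  = { x₅ } ∪ { x₁ }
  { x₂, x₃ }  = { x₂ } ∪ { x₃ }
  { x₃, x₄ }  = { x₁, x₂, x₅ }ᶜ
  { x₃, x₅ }  = { x₁, x₂, x₄ }ᶜ
  { x₁, x₄, x₅ }  = { x₅ } ∪ { x₁, x₄ }
  { x₂, x₃, x₄ }  = { x₃ } ∪ { x₂, x₄ }
  (now 32)
Iteration 5: stable.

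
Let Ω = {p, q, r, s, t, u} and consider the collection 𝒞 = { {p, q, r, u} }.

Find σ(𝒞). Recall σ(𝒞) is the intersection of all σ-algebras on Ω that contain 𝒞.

Start: 𝒞 ∪ {∅, Ω} = { {}, {p, q, r, u}, Ω }.
Step 1. New:
  {s, t}  = ᶜ of {p, q, r, u}
  [4 total]
Step 2 adds nothing — fixpoint reached.

|σ(𝒞)| = 4.  σ(𝒞) = { {}, {s, t}, {p, q, r, u}, Ω }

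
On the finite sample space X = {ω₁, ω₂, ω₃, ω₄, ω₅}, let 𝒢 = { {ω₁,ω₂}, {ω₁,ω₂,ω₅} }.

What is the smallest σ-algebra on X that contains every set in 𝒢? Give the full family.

Answer: σ(𝒢) = { {}, {ω₅}, {ω₁,ω₂}, {ω₃,ω₄}, {ω₁,ω₂,ω₅}, {ω₃,ω₄,ω₅}, {ω₁,ω₂,ω₃,ω₄}, X }

Working:
Begin from { {}, {ω₁,ω₂}, {ω₁,ω₂,ω₅}, X } (that is, 𝒢 plus ∅ and X).
Step 1 adds 2:
  {ω₃,ω₄}  = ᶜ of {ω₁,ω₂,ω₅}
  {ω₃,ω₄,ω₅}  = ᶜ of {ω₁,ω₂}
  (now 6)
Step 2: 1 new —
  {ω₁,ω₂,ω₃,ω₄}  = {ω₃,ω₄} ∪ {ω₁,ω₂}
  (now 7)
Step 3 adds 1:
  {ω₅}  = ᶜ of {ω₁,ω₂,ω₃,ω₄}
  (now 8)
Step 4: no new sets; the family is a σ-algebra.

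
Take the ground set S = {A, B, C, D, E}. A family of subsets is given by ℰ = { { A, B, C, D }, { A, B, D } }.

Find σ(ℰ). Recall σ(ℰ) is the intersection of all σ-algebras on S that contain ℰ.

σ(ℰ) (8 sets): { ∅, { C }, { E }, { C, E }, { A, B, D }, { A, B, C, D }, { A, B, D, E }, S }

Check:
Begin from { ∅, { A, B, D }, { A, B, C, D }, S } (that is, ℰ plus ∅ and S).
Step 1: 2 new —
  { E }  = ᶜ of { A, B, C, D }
  { C, E }  = ᶜ of { A, B, D }
Step 2. New:
  { A, B, D, E }  = { A, B, D } ∪ { E }
Step 3 (1 new):
  { C }  = ᶜ of { A, B, D, E }
Step 4: closed — nothing new.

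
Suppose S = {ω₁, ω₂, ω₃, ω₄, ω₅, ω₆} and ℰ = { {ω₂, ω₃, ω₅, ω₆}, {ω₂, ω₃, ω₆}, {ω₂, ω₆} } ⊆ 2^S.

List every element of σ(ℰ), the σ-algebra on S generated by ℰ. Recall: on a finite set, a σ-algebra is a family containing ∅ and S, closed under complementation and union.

Seed the family with ℰ together with ∅ and S: { {}, {ω₂, ω₆}, {ω₂, ω₃, ω₆}, {ω₂, ω₃, ω₅, ω₆}, S }.
Round 1 (3 new):
  {ω₁, ω₄}  = S∖{ω₂, ω₃, ω₅, ω₆}
  {ω₁, ω₄, ω₅}  = S∖{ω₂, ω₃, ω₆}
  {ω₁, ω₃, ω₄, ω₅}  = S∖{ω₂, ω₆}
  — 8 sets.
Round 2: +3 →
  {ω₁, ω₂, ω₄, ω₆}  = {ω₂, ω₆} ∪ {ω₁, ω₄}
  {ω₁, ω₂, ω₃, ω₄, ω₆}  = {ω₂, ω₃, ω₆} ∪ {ω₁, ω₄}
  {ω₁, ω₂, ω₄, ω₅, ω₆}  = {ω₁, ω₄, ω₅} ∪ {ω₂, ω₆}
  — 11 sets.
Round 3: +3 →
  {ω₃}  = S∖{ω₁, ω₂, ω₄, ω₅, ω₆}
  {ω₅}  = S∖{ω₁, ω₂, ω₃, ω₄, ω₆}
  {ω₃, ω₅}  = S∖{ω₁, ω₂, ω₄, ω₆}
  — 14 sets.
Round 4: 2 new —
  {ω₁, ω₃, ω₄}  = {ω₃} ∪ {ω₁, ω₄}
  {ω₂, ω₅, ω₆}  = {ω₂, ω₆} ∪ {ω₅}
  — 16 sets.
Round 5 adds nothing — fixpoint reached.

|σ(ℰ)| = 16.  σ(ℰ) = { {}, {ω₃}, {ω₅}, {ω₁, ω₄}, {ω₂, ω₆}, {ω₃, ω₅}, {ω₁, ω₃, ω₄}, {ω₁, ω₄, ω₅}, {ω₂, ω₃, ω₆}, {ω₂, ω₅, ω₆}, {ω₁, ω₂, ω₄, ω₆}, {ω₁, ω₃, ω₄, ω₅}, {ω₂, ω₃, ω₅, ω₆}, {ω₁, ω₂, ω₃, ω₄, ω₆}, {ω₁, ω₂, ω₄, ω₅, ω₆}, S }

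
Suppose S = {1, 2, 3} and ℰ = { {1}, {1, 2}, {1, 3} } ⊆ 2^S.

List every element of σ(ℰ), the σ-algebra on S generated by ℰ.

σ(ℰ) = { {}, {1}, {2}, {3}, {1, 2}, {1, 3}, {2, 3}, S }

Working:
Initial family (5 sets): { {}, {1}, {1, 2}, {1, 3}, S }.
Step 1: 3 new —
  {2}  = ᶜ of {1, 3}
  {3}  = ᶜ of {1, 2}
  {2, 3}  = ᶜ of {1}
  (now 8)
Step 2: already closed under ᶜ and ∪.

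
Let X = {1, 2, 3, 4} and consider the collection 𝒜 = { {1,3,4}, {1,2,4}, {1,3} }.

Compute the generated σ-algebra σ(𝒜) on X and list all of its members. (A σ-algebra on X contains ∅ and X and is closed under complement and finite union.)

Initial family (5 sets): { {}, {1,3}, {1,2,4}, {1,3,4}, X }.
Iteration 1 adds 3:
  {2}  = ᶜ of {1,3,4}
  {3}  = ᶜ of {1,2,4}
  {2,4}  = ᶜ of {1,3}
  [8 total]
Iteration 2 (3 new):
  {2,3}  = {3} ∪ {2}
  {1,2,3}  = {2} ∪ {1,3}
  {2,3,4}  = {3} ∪ {2,4}
  [11 total]
Iteration 3 adds 3:
  {1}  = ᶜ of {2,3,4}
  {4}  = ᶜ of {1,2,3}
  {1,4}  = ᶜ of {2,3}
  [14 total]
Iteration 4: 2 new —
  {1,2}  = {2} ∪ {1}
  {3,4}  = {3} ∪ {4}
  [16 total]
Iteration 5: no new sets; the family is a σ-algebra.

|σ(𝒜)| = 16.  σ(𝒜) = { {}, {1}, {2}, {3}, {4}, {1,2}, {1,3}, {1,4}, {2,3}, {2,4}, {3,4}, {1,2,3}, {1,2,4}, {1,3,4}, {2,3,4}, X }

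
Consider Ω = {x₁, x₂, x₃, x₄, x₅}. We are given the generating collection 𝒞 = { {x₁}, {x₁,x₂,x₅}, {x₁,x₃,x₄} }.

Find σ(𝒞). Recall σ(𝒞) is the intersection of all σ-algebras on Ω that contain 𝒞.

Take S₀ = 𝒞 ∪ {∅, Ω} = { {}, {x₁}, {x₁,x₂,x₅}, {x₁,x₃,x₄}, Ω }.
Pass 1 adds 3:
  {x₂,x₅}  = complement {x₁,x₃,x₄}
  {x₃,x₄}  = complement {x₁,x₂,x₅}
  {x₂,x₃,x₄,x₅}  = complement {x₁}
  [8 total]
Pass 2: closed — nothing new.

|σ(𝒞)| = 8.  σ(𝒞) = { {}, {x₁}, {x₂,x₅}, {x₃,x₄}, {x₁,x₂,x₅}, {x₁,x₃,x₄}, {x₂,x₃,x₄,x₅}, Ω }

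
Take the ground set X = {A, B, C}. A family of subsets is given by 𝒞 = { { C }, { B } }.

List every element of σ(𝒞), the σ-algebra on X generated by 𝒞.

Take S₀ = 𝒞 ∪ {∅, X} = { ∅, { B }, { C }, X }.
Step 1: +3 →
  { A, B }  = complement { C }
  { A, C }  = complement { B }
  { B, C }  = { C } ∪ { B }
Step 2 (1 new):
  { A }  = complement { B, C }
Step 3: stable.

|σ(𝒞)| = 8.  σ(𝒞) = { ∅, { A }, { B }, { C }, { A, B }, { A, C }, { B, C }, X }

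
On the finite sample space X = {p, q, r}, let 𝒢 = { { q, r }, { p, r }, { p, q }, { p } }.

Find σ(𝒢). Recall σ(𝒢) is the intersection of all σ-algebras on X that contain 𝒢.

Begin from { {}, { p }, { p, q }, { p, r }, { q, r }, X } (that is, 𝒢 plus ∅ and X).
Pass 1: +2 →
  { q }  = { p, r }ᶜ
  { r }  = { p, q }ᶜ
  |family| = 8
Pass 2: no new sets; the family is a σ-algebra.

σ(𝒢) = { {}, { p }, { q }, { r }, { p, q }, { p, r }, { q, r }, X }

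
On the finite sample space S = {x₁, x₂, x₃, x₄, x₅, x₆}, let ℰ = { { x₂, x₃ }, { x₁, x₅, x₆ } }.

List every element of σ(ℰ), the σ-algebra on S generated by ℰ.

Answer: σ(ℰ) = { ∅, { x₄ }, { x₂, x₃ }, { x₁, x₅, x₆ }, { x₂, x₃, x₄ }, { x₁, x₄, x₅, x₆ }, { x₁, x₂, x₃, x₅, x₆ }, S }

Check:
Take S₀ = ℰ ∪ {∅, S} = { ∅, { x₂, x₃ }, { x₁, x₅, x₆ }, S }.
Step 1: 3 new —
  { x₂, x₃, x₄ }  = ᶜ of { x₁, x₅, x₆ }
  { x₁, x₄, x₅, x₆ }  = ᶜ of { x₂, x₃ }
  { x₁, x₂, x₃, x₅, x₆ }  = { x₁, x₅, x₆ } ∪ { x₂, x₃ }
  — 7 sets.
Step 2: +1 →
  { x₄ }  = ᶜ of { x₁, x₂, x₃, x₅, x₆ }
  — 8 sets.
After Step 3 the family is unchanged; done.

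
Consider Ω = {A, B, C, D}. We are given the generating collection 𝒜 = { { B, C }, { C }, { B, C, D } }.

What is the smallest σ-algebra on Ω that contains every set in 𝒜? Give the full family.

Initial family (5 sets): { {}, { C }, { B, C }, { B, C, D }, Ω }.
Pass 1: 3 new —
  { A }  = complement { B, C, D }
  { A, D }  = complement { B, C }
  { A, B, D }  = complement { C }
  [8 total]
Pass 2. New:
  { A, C }  = { C } ∪ { A }
  { A, B, C }  = { B, C } ∪ { A }
  { A, C, D }  = { C } ∪ { A, D }
  [11 total]
Pass 3: 3 new —
  { B }  = complement { A, C, D }
  { D }  = complement { A, B, C }
  { B, D }  = complement { A, C }
  [14 total]
Pass 4. New:
  { A, B }  = { B } ∪ { A }
  { C, D }  = { C } ∪ { D }
  [16 total]
Pass 5: stable.

|σ(𝒜)| = 16.  σ(𝒜) = { {}, { A }, { B }, { C }, { D }, { A, B }, { A, C }, { A, D }, { B, C }, { B, D }, { C, D }, { A, B, C }, { A, B, D }, { A, C, D }, { B, C, D }, Ω }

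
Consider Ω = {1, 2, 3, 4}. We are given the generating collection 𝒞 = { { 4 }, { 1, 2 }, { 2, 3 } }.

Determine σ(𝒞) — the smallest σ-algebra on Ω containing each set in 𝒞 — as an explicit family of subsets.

Take S₀ = 𝒞 ∪ {∅, Ω} = { {  }, { 4 }, { 1, 2 }, { 2, 3 }, Ω }.
Round 1 (5 new):
  { 1, 4 }  = { 2, 3 }ᶜ
  { 3, 4 }  = { 1, 2 }ᶜ
  { 1, 2, 3 }  = { 4 }ᶜ
  { 1, 2, 4 }  = { 1, 2 } ∪ { 4 }
  { 2, 3, 4 }  = { 2, 3 } ∪ { 4 }
  — 10 sets.
Round 2: +3 →
  { 1 }  = { 2, 3, 4 }ᶜ
  { 3 }  = { 1, 2, 4 }ᶜ
  { 1, 3, 4 }  = { 3, 4 } ∪ { 1, 4 }
  — 13 sets.
Round 3: 2 new —
  { 2 }  = { 1, 3, 4 }ᶜ
  { 1, 3 }  = { 3 } ∪ { 1 }
  — 15 sets.
Round 4 (1 new):
  { 2, 4 }  = { 1, 3 }ᶜ
  — 16 sets.
Round 5: no new sets; the family is a σ-algebra.

Therefore σ(𝒞) = { {  }, { 1 }, { 2 }, { 3 }, { 4 }, { 1, 2 }, { 1, 3 }, { 1, 4 }, { 2, 3 }, { 2, 4 }, { 3, 4 }, { 1, 2, 3 }, { 1, 2, 4 }, { 1, 3, 4 }, { 2, 3, 4 }, Ω } (|σ(𝒞)| = 16).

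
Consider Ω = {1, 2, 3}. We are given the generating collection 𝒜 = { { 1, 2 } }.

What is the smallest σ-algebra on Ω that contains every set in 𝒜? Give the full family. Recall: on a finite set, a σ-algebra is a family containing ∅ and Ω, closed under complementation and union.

Start: 𝒜 ∪ {∅, Ω} = { {  }, { 1, 2 }, Ω }.
Round 1. New:
  { 3 }  = complement { 1, 2 }
  — 4 sets.
Round 2: closed — nothing new.

Hence σ(𝒜) has 4 members: { {  }, { 3 }, { 1, 2 }, Ω }.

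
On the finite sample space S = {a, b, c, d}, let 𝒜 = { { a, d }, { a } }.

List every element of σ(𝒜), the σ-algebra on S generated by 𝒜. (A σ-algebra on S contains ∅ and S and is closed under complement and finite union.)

Answer: σ(𝒜) = { {  }, { a }, { d }, { a, d }, { b, c }, { a, b, c }, { b, c, d }, S }

Derivation:
Take S₀ = 𝒜 ∪ {∅, S} = { {  }, { a }, { a, d }, S }.
Step 1: 2 new —
  { b, c }  = ᶜ of { a, d }
  { b, c, d }  = ᶜ of { a }
  |family| = 6
Step 2: +1 →
  { a, b, c }  = { b, c } ∪ { a }
  |family| = 7
Step 3: +1 →
  { d }  = ᶜ of { a, b, c }
  |family| = 8
After Step 4 the family is unchanged; done.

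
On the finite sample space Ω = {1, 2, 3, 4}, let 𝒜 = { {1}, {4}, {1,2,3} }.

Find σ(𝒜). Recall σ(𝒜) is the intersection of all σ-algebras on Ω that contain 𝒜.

Answer: σ(𝒜) = { {}, {1}, {4}, {1,4}, {2,3}, {1,2,3}, {2,3,4}, Ω }

Trace:
Initial family (5 sets): { {}, {1}, {4}, {1,2,3}, Ω }.
Round 1: 2 new —
  {1,4}  = {4} ∪ {1}
  {2,3,4}  = {1}ᶜ
  |family| = 7
Round 2 (1 new):
  {2,3}  = {1,4}ᶜ
  |family| = 8
Round 3: already closed under ᶜ and ∪.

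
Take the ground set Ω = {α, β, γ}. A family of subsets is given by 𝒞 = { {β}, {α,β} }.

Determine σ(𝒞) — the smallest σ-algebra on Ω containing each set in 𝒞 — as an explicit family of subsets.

Initial family (4 sets): { {}, {β}, {α,β}, Ω }.
Round 1: 2 new —
  {γ}  = Ω∖{α,β}
  {α,γ}  = Ω∖{β}
  |family| = 6
Round 2: +1 →
  {β,γ}  = {γ} ∪ {β}
  |family| = 7
Round 3 adds 1:
  {α}  = Ω∖{β,γ}
  |family| = 8
Round 4: stable.

σ(𝒞) = { {}, {α}, {β}, {γ}, {α,β}, {α,γ}, {β,γ}, Ω }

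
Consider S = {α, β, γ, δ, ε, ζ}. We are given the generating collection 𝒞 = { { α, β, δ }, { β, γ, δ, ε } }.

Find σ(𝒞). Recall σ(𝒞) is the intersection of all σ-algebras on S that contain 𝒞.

|σ(𝒞)| = 16.  σ(𝒞) = { {  }, { α }, { ζ }, { α, ζ }, { β, δ }, { γ, ε }, { α, β, δ }, { α, γ, ε }, { β, δ, ζ }, { γ, ε, ζ }, { α, β, δ, ζ }, { α, γ, ε, ζ }, { β, γ, δ, ε }, { α, β, γ, δ, ε }, { β, γ, δ, ε, ζ }, S }

Working:
Take S₀ = 𝒞 ∪ {∅, S} = { {  }, { α, β, δ }, { β, γ, δ, ε }, S }.
Iteration 1: +3 →
  { α, ζ }  = ᶜ of { β, γ, δ, ε }
  { γ, ε, ζ }  = ᶜ of { α, β, δ }
  { α, β, γ, δ, ε }  = { α, β, δ } ∪ { β, γ, δ, ε }
  |family| = 7
Iteration 2: 4 new —
  { ζ }  = ᶜ of { α, β, γ, δ, ε }
  { α, β, δ, ζ }  = { α, ζ } ∪ { α, β, δ }
  { α, γ, ε, ζ }  = { γ, ε, ζ } ∪ { α, ζ }
  { β, γ, δ, ε, ζ }  = { γ, ε, ζ } ∪ { β, γ, δ, ε }
  |family| = 11
Iteration 3: 3 new —
  { α }  = ᶜ of { β, γ, δ, ε, ζ }
  { β, δ }  = ᶜ of { α, γ, ε, ζ }
  { γ, ε }  = ᶜ of { α, β, δ, ζ }
  |family| = 14
Iteration 4: +2 →
  { α, γ, ε }  = { γ, ε } ∪ { α }
  { β, δ, ζ }  = { β, δ } ∪ { ζ }
  |family| = 16
After Iteration 5 the family is unchanged; done.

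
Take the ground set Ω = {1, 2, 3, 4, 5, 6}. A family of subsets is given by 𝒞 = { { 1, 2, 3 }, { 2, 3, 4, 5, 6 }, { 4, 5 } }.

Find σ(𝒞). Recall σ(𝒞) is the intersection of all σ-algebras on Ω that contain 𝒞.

Start: 𝒞 ∪ {∅, Ω} = { {}, { 4, 5 }, { 1, 2, 3 }, { 2, 3, 4, 5, 6 }, Ω }.
Pass 1. New:
  { 1 }  = Ω∖{ 2, 3, 4, 5, 6 }
  { 4, 5, 6 }  = Ω∖{ 1, 2, 3 }
  { 1, 2, 3, 6 }  = Ω∖{ 4, 5 }
  { 1, 2, 3, 4, 5 }  = { 4, 5 } ∪ { 1, 2, 3 }
Pass 2 adds 3:
  { 6 }  = Ω∖{ 1, 2, 3, 4, 5 }
  { 1, 4, 5 }  = { 4, 5 } ∪ { 1 }
  { 1, 4, 5, 6 }  = { 4, 5, 6 } ∪ { 1 }
Pass 3: +3 →
  { 1, 6 }  = { 1 } ∪ { 6 }
  { 2, 3 }  = Ω∖{ 1, 4, 5, 6 }
  { 2, 3, 6 }  = Ω∖{ 1, 4, 5 }
Pass 4. New:
  { 2, 3, 4, 5 }  = Ω∖{ 1, 6 }
Pass 5 adds nothing — fixpoint reached.

|σ(𝒞)| = 16.  σ(𝒞) = { {}, { 1 }, { 6 }, { 1, 6 }, { 2, 3 }, { 4, 5 }, { 1, 2, 3 }, { 1, 4, 5 }, { 2, 3, 6 }, { 4, 5, 6 }, { 1, 2, 3, 6 }, { 1, 4, 5, 6 }, { 2, 3, 4, 5 }, { 1, 2, 3, 4, 5 }, { 2, 3, 4, 5, 6 }, Ω }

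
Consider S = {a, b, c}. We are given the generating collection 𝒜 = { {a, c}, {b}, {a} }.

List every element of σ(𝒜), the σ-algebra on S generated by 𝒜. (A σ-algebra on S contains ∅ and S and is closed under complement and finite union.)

Start: 𝒜 ∪ {∅, S} = { ∅, {a}, {b}, {a, c}, S }.
Pass 1: +2 →
  {a, b}  = {b} ∪ {a}
  {b, c}  = ᶜ of {a}
  (now 7)
Pass 2. New:
  {c}  = ᶜ of {a, b}
  (now 8)
Pass 3: no new sets; the family is a σ-algebra.

Hence σ(𝒜) has 8 members: { ∅, {a}, {b}, {c}, {a, b}, {a, c}, {b, c}, S }.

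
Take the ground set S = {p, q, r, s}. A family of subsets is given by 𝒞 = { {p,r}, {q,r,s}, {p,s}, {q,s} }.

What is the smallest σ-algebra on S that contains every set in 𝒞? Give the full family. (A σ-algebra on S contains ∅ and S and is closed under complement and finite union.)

Begin from { {}, {p,r}, {p,s}, {q,s}, {q,r,s}, S } (that is, 𝒞 plus ∅ and S).
Round 1 (4 new):
  {p}  = S∖{q,r,s}
  {q,r}  = S∖{p,s}
  {p,q,s}  = {p,s} ∪ {q,s}
  {p,r,s}  = {p,s} ∪ {p,r}
  — 10 sets.
Round 2 (3 new):
  {q}  = S∖{p,r,s}
  {r}  = S∖{p,q,s}
  {p,q,r}  = {q,r} ∪ {p,r}
  — 13 sets.
Round 3. New:
  {s}  = S∖{p,q,r}
  {p,q}  = {q} ∪ {p}
  — 15 sets.
Round 4: 1 new —
  {r,s}  = S∖{p,q}
  — 16 sets.
After Round 5 the family is unchanged; done.

|σ(𝒞)| = 16.  σ(𝒞) = { {}, {p}, {q}, {r}, {s}, {p,q}, {p,r}, {p,s}, {q,r}, {q,s}, {r,s}, {p,q,r}, {p,q,s}, {p,r,s}, {q,r,s}, S }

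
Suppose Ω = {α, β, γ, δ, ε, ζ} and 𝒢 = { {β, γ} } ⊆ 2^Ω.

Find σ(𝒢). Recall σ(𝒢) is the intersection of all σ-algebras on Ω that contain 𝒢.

Take S₀ = 𝒢 ∪ {∅, Ω} = { ∅, {β, γ}, Ω }.
Step 1 (1 new):
  {α, δ, ε, ζ}  = complement {β, γ}
Step 2 adds nothing — fixpoint reached.

Hence σ(𝒢) has 4 members: { ∅, {β, γ}, {α, δ, ε, ζ}, Ω }.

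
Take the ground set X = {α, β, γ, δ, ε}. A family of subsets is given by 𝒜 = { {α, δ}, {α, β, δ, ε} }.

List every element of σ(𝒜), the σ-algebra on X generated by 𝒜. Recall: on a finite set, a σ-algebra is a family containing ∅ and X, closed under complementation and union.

Start: 𝒜 ∪ {∅, X} = { {}, {α, δ}, {α, β, δ, ε}, X }.
Iteration 1: 2 new —
  {γ}  = ᶜ of {α, β, δ, ε}
  {β, γ, ε}  = ᶜ of {α, δ}
  — 6 sets.
Iteration 2 adds 1:
  {α, γ, δ}  = {γ} ∪ {α, δ}
  — 7 sets.
Iteration 3 (1 new):
  {β, ε}  = ᶜ of {α, γ, δ}
  — 8 sets.
Iteration 4: closed — nothing new.

|σ(𝒜)| = 8.  σ(𝒜) = { {}, {γ}, {α, δ}, {β, ε}, {α, γ, δ}, {β, γ, ε}, {α, β, δ, ε}, X }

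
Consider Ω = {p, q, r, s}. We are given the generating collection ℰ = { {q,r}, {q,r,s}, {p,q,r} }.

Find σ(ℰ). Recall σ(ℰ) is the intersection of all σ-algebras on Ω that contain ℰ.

Initial family (5 sets): { ∅, {q,r}, {p,q,r}, {q,r,s}, Ω }.
Round 1: 3 new —
  {p}  = {q,r,s}ᶜ
  {s}  = {p,q,r}ᶜ
  {p,s}  = {q,r}ᶜ
  [8 total]
After Round 2 the family is unchanged; done.

σ(ℰ) = { ∅, {p}, {s}, {p,s}, {q,r}, {p,q,r}, {q,r,s}, Ω }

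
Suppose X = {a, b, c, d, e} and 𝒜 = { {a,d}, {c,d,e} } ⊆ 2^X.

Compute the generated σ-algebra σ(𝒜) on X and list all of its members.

Seed the family with 𝒜 together with ∅ and X: { {}, {a,d}, {c,d,e}, X }.
Iteration 1. New:
  {a,b}  = ᶜ of {c,d,e}
  {b,c,e}  = ᶜ of {a,d}
  {a,c,d,e}  = {c,d,e} ∪ {a,d}
  [7 total]
Iteration 2 (4 new):
  {b}  = ᶜ of {a,c,d,e}
  {a,b,d}  = {a,d} ∪ {a,b}
  {a,b,c,e}  = {b,c,e} ∪ {a,b}
  {b,c,d,e}  = {c,d,e} ∪ {b,c,e}
  [11 total]
Iteration 3. New:
  {a}  = ᶜ of {b,c,d,e}
  {d}  = ᶜ of {a,b,c,e}
  {c,e}  = ᶜ of {a,b,d}
  [14 total]
Iteration 4: +2 →
  {b,d}  = {d} ∪ {b}
  {a,c,e}  = {c,e} ∪ {a}
  [16 total]
Iteration 5 adds nothing — fixpoint reached.

Therefore σ(𝒜) = { {}, {a}, {b}, {d}, {a,b}, {a,d}, {b,d}, {c,e}, {a,b,d}, {a,c,e}, {b,c,e}, {c,d,e}, {a,b,c,e}, {a,c,d,e}, {b,c,d,e}, X } (|σ(𝒜)| = 16).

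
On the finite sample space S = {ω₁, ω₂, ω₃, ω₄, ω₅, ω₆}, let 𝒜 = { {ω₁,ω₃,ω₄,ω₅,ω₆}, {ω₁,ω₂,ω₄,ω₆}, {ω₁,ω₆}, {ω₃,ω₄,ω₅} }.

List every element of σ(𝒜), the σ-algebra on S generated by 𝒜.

σ(𝒜) = { {}, {ω₂}, {ω₄}, {ω₁,ω₆}, {ω₂,ω₄}, {ω₃,ω₅}, {ω₁,ω₂,ω₆}, {ω₁,ω₄,ω₆}, {ω₂,ω₃,ω₅}, {ω₃,ω₄,ω₅}, {ω₁,ω₂,ω₄,ω₆}, {ω₁,ω₃,ω₅,ω₆}, {ω₂,ω₃,ω₄,ω₅}, {ω₁,ω₂,ω₃,ω₅,ω₆}, {ω₁,ω₃,ω₄,ω₅,ω₆}, S }

Working:
Start: 𝒜 ∪ {∅, S} = { {}, {ω₁,ω₆}, {ω₃,ω₄,ω₅}, {ω₁,ω₂,ω₄,ω₆}, {ω₁,ω₃,ω₄,ω₅,ω₆}, S }.
Pass 1 adds 4:
  {ω₂}  = {ω₁,ω₃,ω₄,ω₅,ω₆}ᶜ
  {ω₃,ω₅}  = {ω₁,ω₂,ω₄,ω₆}ᶜ
  {ω₁,ω₂,ω₆}  = {ω₃,ω₄,ω₅}ᶜ
  {ω₂,ω₃,ω₄,ω₅}  = {ω₁,ω₆}ᶜ
  — 10 sets.
Pass 2. New:
  {ω₂,ω₃,ω₅}  = {ω₂} ∪ {ω₃,ω₅}
  {ω₁,ω₃,ω₅,ω₆}  = {ω₁,ω₆} ∪ {ω₃,ω₅}
  {ω₁,ω₂,ω₃,ω₅,ω₆}  = {ω₃,ω₅} ∪ {ω₁,ω₂,ω₆}
  — 13 sets.
Pass 3. New:
  {ω₄}  = {ω₁,ω₂,ω₃,ω₅,ω₆}ᶜ
  {ω₂,ω₄}  = {ω₁,ω₃,ω₅,ω₆}ᶜ
  {ω₁,ω₄,ω₆}  = {ω₂,ω₃,ω₅}ᶜ
  — 16 sets.
Pass 4 adds nothing — fixpoint reached.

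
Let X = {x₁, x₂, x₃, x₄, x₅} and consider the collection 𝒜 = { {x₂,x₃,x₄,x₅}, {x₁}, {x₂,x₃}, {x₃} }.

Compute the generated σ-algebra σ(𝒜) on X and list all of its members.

Start: 𝒜 ∪ {∅, X} = { {}, {x₁}, {x₃}, {x₂,x₃}, {x₂,x₃,x₄,x₅}, X }.
Iteration 1: 4 new —
  {x₁,x₃}  = {x₃} ∪ {x₁}
  {x₁,x₂,x₃}  = {x₂,x₃} ∪ {x₁}
  {x₁,x₄,x₅}  = ᶜ of {x₂,x₃}
  {x₁,x₂,x₄,x₅}  = ᶜ of {x₃}
Iteration 2: 3 new —
  {x₄,x₅}  = ᶜ of {x₁,x₂,x₃}
  {x₂,x₄,x₅}  = ᶜ of {x₁,x₃}
  {x₁,x₃,x₄,x₅}  = {x₁,x₄,x₅} ∪ {x₃}
Iteration 3. New:
  {x₂}  = ᶜ of {x₁,x₃,x₄,x₅}
  {x₃,x₄,x₅}  = {x₃} ∪ {x₄,x₅}
Iteration 4 (1 new):
  {x₁,x₂}  = ᶜ of {x₃,x₄,x₅}
Iteration 5: already closed under ᶜ and ∪.

Hence σ(𝒜) has 16 members: { {}, {x₁}, {x₂}, {x₃}, {x₁,x₂}, {x₁,x₃}, {x₂,x₃}, {x₄,x₅}, {x₁,x₂,x₃}, {x₁,x₄,x₅}, {x₂,x₄,x₅}, {x₃,x₄,x₅}, {x₁,x₂,x₄,x₅}, {x₁,x₃,x₄,x₅}, {x₂,x₃,x₄,x₅}, X }.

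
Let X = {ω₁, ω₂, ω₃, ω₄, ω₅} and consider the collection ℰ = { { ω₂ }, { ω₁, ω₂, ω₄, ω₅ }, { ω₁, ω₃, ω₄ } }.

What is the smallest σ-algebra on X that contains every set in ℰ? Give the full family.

Answer: σ(ℰ) = { {  }, { ω₂ }, { ω₃ }, { ω₅ }, { ω₁, ω₄ }, { ω₂, ω₃ }, { ω₂, ω₅ }, { ω₃, ω₅ }, { ω₁, ω₂, ω₄ }, { ω₁, ω₃, ω₄ }, { ω₁, ω₄, ω₅ }, { ω₂, ω₃, ω₅ }, { ω₁, ω₂, ω₃, ω₄ }, { ω₁, ω₂, ω₄, ω₅ }, { ω₁, ω₃, ω₄, ω₅ }, X }

Derivation:
Take S₀ = ℰ ∪ {∅, X} = { {  }, { ω₂ }, { ω₁, ω₃, ω₄ }, { ω₁, ω₂, ω₄, ω₅ }, X }.
Iteration 1 adds 4:
  { ω₃ }  = ᶜ of { ω₁, ω₂, ω₄, ω₅ }
  { ω₂, ω₅ }  = ᶜ of { ω₁, ω₃, ω₄ }
  { ω₁, ω₂, ω₃, ω₄ }  = { ω₁, ω₃, ω₄ } ∪ { ω₂ }
  { ω₁, ω₃, ω₄, ω₅ }  = ᶜ of { ω₂ }
  — 9 sets.
Iteration 2 (3 new):
  { ω₅ }  = ᶜ of { ω₁, ω₂, ω₃, ω₄ }
  { ω₂, ω₃ }  = { ω₂ } ∪ { ω₃ }
  { ω₂, ω₃, ω₅ }  = { ω₂, ω₅ } ∪ { ω₃ }
  — 12 sets.
Iteration 3 adds 3:
  { ω₁, ω₄ }  = ᶜ of { ω₂, ω₃, ω₅ }
  { ω₃, ω₅ }  = { ω₃ } ∪ { ω₅ }
  { ω₁, ω₄, ω₅ }  = ᶜ of { ω₂, ω₃ }
  — 15 sets.
Iteration 4: +1 →
  { ω₁, ω₂, ω₄ }  = ᶜ of { ω₃, ω₅ }
  — 16 sets.
Iteration 5: already closed under ᶜ and ∪.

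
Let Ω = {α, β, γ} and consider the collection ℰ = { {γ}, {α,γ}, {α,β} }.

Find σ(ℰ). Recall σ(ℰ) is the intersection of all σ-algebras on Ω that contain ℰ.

Seed the family with ℰ together with ∅ and Ω: { {}, {γ}, {α,β}, {α,γ}, Ω }.
Pass 1 (1 new):
  {β}  = {α,γ}ᶜ
  [6 total]
Pass 2: +1 →
  {β,γ}  = {γ} ∪ {β}
  [7 total]
Pass 3: +1 →
  {α}  = {β,γ}ᶜ
  [8 total]
After Pass 4 the family is unchanged; done.

Hence σ(ℰ) has 8 members: { {}, {α}, {β}, {γ}, {α,β}, {α,γ}, {β,γ}, Ω }.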